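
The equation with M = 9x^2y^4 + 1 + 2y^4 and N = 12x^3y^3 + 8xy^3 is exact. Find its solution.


Check exactness: ∂M/∂y = 36x^2y^3 + 8y^3 and ∂N/∂x = 36x^2y^3 + 8y^3; equal, so the equation is exact.
Integrate M with respect to x (treating y as constant): ∫M dx = 3x^3y^4 + x + 2xy^4 + h(y).
Differentiate w.r.t. y and set equal to N: all terms match, so h'(y) = 0 and h is a constant absorbed into C.
General solution: 3x^3y^4 + x + 2xy^4 = C.


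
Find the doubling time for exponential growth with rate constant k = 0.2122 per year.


Exponential growth: P(t) = P₀ e^(0.2122t). Set P(t)/P₀ = 2: e^(0.2122t) = 2.
Solve: t = ln(2)/0.2122 ≈ 3.27 years.


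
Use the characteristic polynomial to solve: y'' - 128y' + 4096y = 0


Characteristic equation: r² - 128r + 4096 = 0, i.e. (r - 64)² = 0.
Repeated root r = 64; include an x factor for the second linearly independent solution.
General solution: y = (C₁ + C₂x)e^(64x).


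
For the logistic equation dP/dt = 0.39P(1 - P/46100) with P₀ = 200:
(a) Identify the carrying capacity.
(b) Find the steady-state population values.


Logistic ODE dP/dt = 0.39P(1 - P/46100) has equilibria where dP/dt = 0, i.e. P = 0 or P = 46100.
The coefficient (1 - P/K) = 0 when P = K, identifying K = 46100 as the carrying capacity.
(a) K = 46100; (b) equilibria P = 0 and P = 46100.


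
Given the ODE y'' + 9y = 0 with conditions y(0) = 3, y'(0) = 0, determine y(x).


Characteristic roots of r² + 9 = 0 are ±3i, so y = C₁cos(3x) + C₂sin(3x).
Apply y(0) = 3: C₁ = 3. Differentiate and apply y'(0) = 0: 3·C₂ = 0, so C₂ = 0.
Particular solution: y = 3cos(3x).


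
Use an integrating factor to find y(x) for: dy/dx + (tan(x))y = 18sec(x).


P(x) = tan(x) ⇒ μ = e^(∫tan(x)dx) = sec(x).
(sec(x) y)' = 18sec²(x) ⇒ sec(x) y = 18tan(x) + C.
Multiply by cos(x): y = 18sin(x) + C·cos(x).


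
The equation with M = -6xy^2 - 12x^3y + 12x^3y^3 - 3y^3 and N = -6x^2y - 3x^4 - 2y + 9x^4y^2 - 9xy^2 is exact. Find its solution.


Check exactness: ∂M/∂y = -12xy - 12x^3 + 36x^3y^2 - 9y^2 and ∂N/∂x = -12xy - 12x^3 + 36x^3y^2 - 9y^2; equal, so the equation is exact.
Integrate M with respect to x (treating y as constant): ∫M dx = -3x^2y^2 - 3x^4y + 3x^4y^3 - 3xy^3 + h(y).
Differentiate w.r.t. y and set equal to N: the x-dependent terms already match, leaving h'(y) = -2y. Integrate: h(y) = -y^2.
So F(x,y) = -3x^2y^2 - 3x^4y - y^2 + 3x^4y^3 - 3xy^3.
General solution: -3x^2y^2 - 3x^4y - y^2 + 3x^4y^3 - 3xy^3 = C.


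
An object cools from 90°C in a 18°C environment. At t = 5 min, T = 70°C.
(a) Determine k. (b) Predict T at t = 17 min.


Newton's law: T(t) = T_a + (T₀ - T_a)e^(-kt).
(a) Use T(5) = 70: (70 - 18)/(90 - 18) = e^(-k·5), so k = -ln(0.722)/5 ≈ 0.0651.
(b) Apply k to t = 17: T(17) = 18 + (72)e^(-1.106) ≈ 41.8°C.


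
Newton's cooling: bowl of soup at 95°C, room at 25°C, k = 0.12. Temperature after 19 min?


Newton's law: dT/dt = -k(T - T_a) has solution T(t) = T_a + (T₀ - T_a)e^(-kt).
Plug in T_a = 25, T₀ = 95, k = 0.12, t = 19: T(19) = 25 + (70)e^(-2.28) ≈ 32.2°C.


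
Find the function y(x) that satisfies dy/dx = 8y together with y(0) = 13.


General solution of y' = 8y is y = Ce^(8x).
Apply y(0) = 13: C = 13.
Particular solution: y = 13e^(8x).


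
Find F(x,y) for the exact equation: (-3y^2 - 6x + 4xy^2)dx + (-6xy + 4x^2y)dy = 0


Check exactness: ∂M/∂y = -6y + 8xy and ∂N/∂x = -6y + 8xy; equal, so the equation is exact.
Integrate M with respect to x (treating y as constant): ∫M dx = -3xy^2 - 3x^2 + 2x^2y^2 + h(y).
Differentiate w.r.t. y and set equal to N: all terms match, so h'(y) = 0 and h is a constant absorbed into C.
General solution: -3xy^2 - 3x^2 + 2x^2y^2 = C.


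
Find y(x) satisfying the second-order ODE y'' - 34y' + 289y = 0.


Characteristic equation: r² - 34r + 289 = 0, i.e. (r - 17)² = 0.
Repeated root r = 17; include an x factor for the second linearly independent solution.
General solution: y = (C₁ + C₂x)e^(17x).


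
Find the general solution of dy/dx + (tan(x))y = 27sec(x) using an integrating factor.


P(x) = tan(x) ⇒ μ = e^(∫tan(x)dx) = sec(x).
(sec(x) y)' = 27sec²(x) ⇒ sec(x) y = 27tan(x) + C.
Multiply by cos(x): y = 27sin(x) + C·cos(x).


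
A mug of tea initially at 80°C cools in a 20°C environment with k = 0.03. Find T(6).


Newton's law: dT/dt = -k(T - T_a) has solution T(t) = T_a + (T₀ - T_a)e^(-kt).
Plug in T_a = 20, T₀ = 80, k = 0.03, t = 6: T(6) = 20 + (60)e^(-0.18) ≈ 70.1°C.


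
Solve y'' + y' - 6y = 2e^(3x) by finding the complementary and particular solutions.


Characteristic roots of r² + r - 6 = 0 are 2, -3.
y_h = C₁e^(2x) + C₂e^(-3x).
Forcing exponent 3 is not a characteristic root; try y_p = Ae^(3x).
Substitute: A·(9 + (1)·3 + (-6)) = A·6 = 2, so A = 1/3.
General solution: y = C₁e^(2x) + C₂e^(-3x) + (1/3)e^(3x).


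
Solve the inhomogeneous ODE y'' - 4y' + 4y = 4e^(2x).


Characteristic polynomial (r - 2)² = 0; repeated root r = 2.
y_h = (C₁ + C₂x)e^(2x). Forcing matches the repeated root (resonance), so try y_p = Ax² e^(2x).
Substitute and solve for A: 2A = 4, so A = 2.
General solution: y = (C₁ + C₂x + 2x²)e^(2x).


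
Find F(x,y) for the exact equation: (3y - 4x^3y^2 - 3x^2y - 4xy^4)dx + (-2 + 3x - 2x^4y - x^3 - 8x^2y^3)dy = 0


Check exactness: ∂M/∂y = 3 - 8x^3y - 3x^2 - 16xy^3 and ∂N/∂x = 3 - 8x^3y - 3x^2 - 16xy^3; equal, so the equation is exact.
Integrate M with respect to x (treating y as constant): ∫M dx = 3xy - x^4y^2 - x^3y - 2x^2y^4 + h(y).
Differentiate w.r.t. y and set equal to N: the x-dependent terms already match, leaving h'(y) = -2. Integrate: h(y) = -2y.
So F(x,y) = -2y + 3xy - x^4y^2 - x^3y - 2x^2y^4.
General solution: -2y + 3xy - x^4y^2 - x^3y - 2x^2y^4 = C.


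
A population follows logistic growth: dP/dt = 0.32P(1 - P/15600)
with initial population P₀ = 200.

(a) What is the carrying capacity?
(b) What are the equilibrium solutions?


Logistic ODE dP/dt = 0.32P(1 - P/15600) has equilibria where dP/dt = 0, i.e. P = 0 or P = 15600.
The coefficient (1 - P/K) = 0 when P = K, identifying K = 15600 as the carrying capacity.
(a) K = 15600; (b) equilibria P = 0 and P = 15600.


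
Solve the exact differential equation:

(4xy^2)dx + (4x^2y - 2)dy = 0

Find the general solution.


Check exactness: ∂M/∂y = 8xy and ∂N/∂x = 8xy; equal, so the equation is exact.
Integrate M with respect to x (treating y as constant): ∫M dx = 2x^2y^2 + h(y).
Differentiate w.r.t. y and set equal to N: the x-dependent terms already match, leaving h'(y) = -2. Integrate: h(y) = -2y.
So F(x,y) = 2x^2y^2 - 2y.
General solution: 2x^2y^2 - 2y = C.


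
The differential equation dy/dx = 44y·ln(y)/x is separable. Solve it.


Separate: dy/[y ln(y)] = 44 dx/x.
Substitute u = ln(y): du/u = 44 dx/x.
Integrate: ln|ln(y)| = 44ln|x| + C₀, hence ln(y) = C·x^44.


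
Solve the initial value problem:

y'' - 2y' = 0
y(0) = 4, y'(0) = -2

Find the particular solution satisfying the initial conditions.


Characteristic roots of r² - 2r = 0 are 0, 2.
General solution y = c₁ + c₂ e^(2x).
Apply y(0) = 4: c₁ + c₂ = 4. Apply y'(0) = -2: 0 c₁ + 2 c₂ = -2.
Solve: c₁ = 5, c₂ = -1.
Particular solution: y = 5 - e^(2x).


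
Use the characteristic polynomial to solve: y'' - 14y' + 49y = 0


Characteristic equation: r² - 14r + 49 = 0, i.e. (r - 7)² = 0.
Repeated root r = 7; include an x factor for the second linearly independent solution.
General solution: y = (C₁ + C₂x)e^(7x).


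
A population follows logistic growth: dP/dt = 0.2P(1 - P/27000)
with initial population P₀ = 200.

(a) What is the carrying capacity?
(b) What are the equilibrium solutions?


Logistic ODE dP/dt = 0.2P(1 - P/27000) has equilibria where dP/dt = 0, i.e. P = 0 or P = 27000.
The coefficient (1 - P/K) = 0 when P = K, identifying K = 27000 as the carrying capacity.
(a) K = 27000; (b) equilibria P = 0 and P = 27000.


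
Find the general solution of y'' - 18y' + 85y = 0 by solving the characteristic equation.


Characteristic equation: r² - 18r + 85 = 0.
Discriminant is negative; roots r = 9 ± 2i (complex conjugate pair).
General solution uses e^(α x)(C₁ cos(β x) + C₂ sin(β x)): y = e^(9x)(C₁cos(2x) + C₂sin(2x)).


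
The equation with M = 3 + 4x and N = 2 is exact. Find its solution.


Check exactness: ∂M/∂y = 0 and ∂N/∂x = 0; equal, so the equation is exact.
Integrate M with respect to x (treating y as constant): ∫M dx = 3x + 2x^2 + h(y).
Differentiate w.r.t. y and set equal to N: the x-dependent terms already match, leaving h'(y) = 2. Integrate: h(y) = 2y.
So F(x,y) = 3x + 2y + 2x^2.
General solution: 3x + 2y + 2x^2 = C.


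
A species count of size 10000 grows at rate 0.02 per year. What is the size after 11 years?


The ODE dP/dt = 0.02P has solution P(t) = P(0)e^(0.02t).
Substitute P(0) = 10000 and t = 11: P(11) = 10000 e^(0.22) ≈ 12461.


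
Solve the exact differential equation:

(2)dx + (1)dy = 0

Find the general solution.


Check exactness: ∂M/∂y = 0 and ∂N/∂x = 0; equal, so the equation is exact.
Integrate M with respect to x (treating y as constant): ∫M dx = 2x + h(y).
Differentiate w.r.t. y and set equal to N: the x-dependent terms already match, leaving h'(y) = 1. Integrate: h(y) = y.
So F(x,y) = 2x + y.
General solution: 2x + y = C.


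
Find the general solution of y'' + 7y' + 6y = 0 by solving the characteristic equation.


Characteristic equation: r² + 7r + 6 = 0.
Factor: (r + 6)(r + 1) = 0 ⇒ r = -6, -1 (distinct real).
General solution: y = C₁e^(-6x) + C₂e^(-x).


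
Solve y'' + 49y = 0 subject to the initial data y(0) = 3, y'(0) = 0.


Characteristic roots of r² + 49 = 0 are ±7i, so y = C₁cos(7x) + C₂sin(7x).
Apply y(0) = 3: C₁ = 3. Differentiate and apply y'(0) = 0: 7·C₂ = 0, so C₂ = 0.
Particular solution: y = 3cos(7x).


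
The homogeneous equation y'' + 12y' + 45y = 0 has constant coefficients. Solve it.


Characteristic equation: r² + 12r + 45 = 0.
Discriminant is negative; roots r = -6 ± 3i (complex conjugate pair).
General solution uses e^(α x)(C₁ cos(β x) + C₂ sin(β x)): y = e^(-6x)(C₁cos(3x) + C₂sin(3x)).


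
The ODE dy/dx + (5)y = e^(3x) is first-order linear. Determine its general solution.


P(x) = 5 ⇒ μ = e^(5x).
(μ y)' = e^(8x) ⇒ μ y = e^(8x)/8 + C.
Divide by μ: y = (1/8)e^(3x) + Ce^(-5x).


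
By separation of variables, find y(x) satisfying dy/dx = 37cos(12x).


g(y) = 1, so integrate directly: y = ∫ 37cos(12x) dx = (37/12)sin(12x) + C.


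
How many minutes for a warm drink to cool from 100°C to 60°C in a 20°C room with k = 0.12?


From T(t) = T_a + (T₀ - T_a)e^(-kt), set T(t) = 60:
(60 - 20) / (100 - 20) = e^(-0.12t), so t = -ln(0.500)/0.12 ≈ 5.8 minutes.


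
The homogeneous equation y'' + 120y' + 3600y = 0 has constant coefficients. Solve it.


Characteristic equation: r² + 120r + 3600 = 0, i.e. (r + 60)² = 0.
Repeated root r = -60; include an x factor for the second linearly independent solution.
General solution: y = (C₁ + C₂x)e^(-60x).


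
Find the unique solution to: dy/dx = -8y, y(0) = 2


General solution of y' = -8y is y = Ce^(-8x).
Apply y(0) = 2: C = 2.
Particular solution: y = 2e^(-8x).


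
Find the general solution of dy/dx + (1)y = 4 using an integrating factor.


P(x) = 1, Q(x) = 4; integrating factor μ = e^(x).
(μ y)' = 4e^(x) ⇒ μ y = 4e^(x) + C.
Divide by μ: y = 4 + Ce^(-x).


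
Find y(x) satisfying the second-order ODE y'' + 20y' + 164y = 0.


Characteristic equation: r² + 20r + 164 = 0.
Discriminant is negative; roots r = -10 ± 8i (complex conjugate pair).
General solution uses e^(α x)(C₁ cos(β x) + C₂ sin(β x)): y = e^(-10x)(C₁cos(8x) + C₂sin(8x)).


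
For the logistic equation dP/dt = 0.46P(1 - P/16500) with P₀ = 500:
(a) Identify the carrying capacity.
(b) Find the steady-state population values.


Logistic ODE dP/dt = 0.46P(1 - P/16500) has equilibria where dP/dt = 0, i.e. P = 0 or P = 16500.
The coefficient (1 - P/K) = 0 when P = K, identifying K = 16500 as the carrying capacity.
(a) K = 16500; (b) equilibria P = 0 and P = 16500.


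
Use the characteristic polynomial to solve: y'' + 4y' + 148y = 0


Characteristic equation: r² + 4r + 148 = 0.
Discriminant is negative; roots r = -2 ± 12i (complex conjugate pair).
General solution uses e^(α x)(C₁ cos(β x) + C₂ sin(β x)): y = e^(-2x)(C₁cos(12x) + C₂sin(12x)).


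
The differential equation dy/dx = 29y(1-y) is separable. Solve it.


Separate: dy/[y(1-y)] = 29 dx.
Partial fractions: 1/[y(1-y)] = 1/y + 1/(1-y).
Integrate: ln|y/(1-y)| = 29x + C₀.
Solve for y: y = 1/(1 + Ce^(-29x)).


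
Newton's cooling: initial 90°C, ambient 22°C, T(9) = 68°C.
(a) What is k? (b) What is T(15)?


Newton's law: T(t) = T_a + (T₀ - T_a)e^(-kt).
(a) Use T(9) = 68: (68 - 22)/(90 - 22) = e^(-k·9), so k = -ln(0.676)/9 ≈ 0.0434.
(b) Apply k to t = 15: T(15) = 22 + (68)e^(-0.651) ≈ 57.4°C.


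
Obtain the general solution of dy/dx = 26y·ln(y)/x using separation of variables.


Separate: dy/[y ln(y)] = 26 dx/x.
Substitute u = ln(y): du/u = 26 dx/x.
Integrate: ln|ln(y)| = 26ln|x| + C₀, hence ln(y) = C·x^26.


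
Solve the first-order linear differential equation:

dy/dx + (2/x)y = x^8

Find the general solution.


P(x) = 2/x ⇒ μ = x^2.
(x^2 y)' = x^10 ⇒ x^2 y = x^11/(11) + C.
Solve for y: y = (1/11)x^9 + C/x^2.


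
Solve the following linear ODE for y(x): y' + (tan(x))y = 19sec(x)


P(x) = tan(x) ⇒ μ = e^(∫tan(x)dx) = sec(x).
(sec(x) y)' = 19sec²(x) ⇒ sec(x) y = 19tan(x) + C.
Multiply by cos(x): y = 19sin(x) + C·cos(x).


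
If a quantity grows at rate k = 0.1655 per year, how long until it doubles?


Exponential growth: P(t) = P₀ e^(0.1655t). Set P(t)/P₀ = 2: e^(0.1655t) = 2.
Solve: t = ln(2)/0.1655 ≈ 4.19 years.


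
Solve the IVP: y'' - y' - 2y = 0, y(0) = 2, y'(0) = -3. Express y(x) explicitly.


Characteristic roots of r² - r - 2 = 0 are -1, 2.
General solution y = c₁ e^(-x) + c₂ e^(2x).
Apply y(0) = 2: c₁ + c₂ = 2. Apply y'(0) = -3: -1 c₁ + 2 c₂ = -3.
Solve: c₁ = 7/3, c₂ = -1/3.
Particular solution: y = (7/3)e^(-x) - (1/3)e^(2x).


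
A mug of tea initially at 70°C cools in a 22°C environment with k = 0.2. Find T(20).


Newton's law: dT/dt = -k(T - T_a) has solution T(t) = T_a + (T₀ - T_a)e^(-kt).
Plug in T_a = 22, T₀ = 70, k = 0.2, t = 20: T(20) = 22 + (48)e^(-4.00) ≈ 22.9°C.


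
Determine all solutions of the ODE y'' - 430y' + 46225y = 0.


Characteristic equation: r² - 430r + 46225 = 0, i.e. (r - 215)² = 0.
Repeated root r = 215; include an x factor for the second linearly independent solution.
General solution: y = (C₁ + C₂x)e^(215x).


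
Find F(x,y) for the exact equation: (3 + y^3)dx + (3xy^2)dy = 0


Check exactness: ∂M/∂y = 3y^2 and ∂N/∂x = 3y^2; equal, so the equation is exact.
Integrate M with respect to x (treating y as constant): ∫M dx = 3x + xy^3 + h(y).
Differentiate w.r.t. y and set equal to N: all terms match, so h'(y) = 0 and h is a constant absorbed into C.
General solution: 3x + xy^3 = C.


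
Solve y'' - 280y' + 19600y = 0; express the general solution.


Characteristic equation: r² - 280r + 19600 = 0, i.e. (r - 140)² = 0.
Repeated root r = 140; include an x factor for the second linearly independent solution.
General solution: y = (C₁ + C₂x)e^(140x).


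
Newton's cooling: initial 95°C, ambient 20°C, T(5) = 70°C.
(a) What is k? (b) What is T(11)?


Newton's law: T(t) = T_a + (T₀ - T_a)e^(-kt).
(a) Use T(5) = 70: (70 - 20)/(95 - 20) = e^(-k·5), so k = -ln(0.667)/5 ≈ 0.0811.
(b) Apply k to t = 11: T(11) = 20 + (75)e^(-0.892) ≈ 50.7°C.


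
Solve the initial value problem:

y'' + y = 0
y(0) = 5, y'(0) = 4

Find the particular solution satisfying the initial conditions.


Characteristic roots of r² + 1 = 0 are ±1i, so y = C₁cos(x) + C₂sin(x).
Apply y(0) = 5: C₁ = 5. Differentiate and apply y'(0) = 4: 1·C₂ = 4, so C₂ = 4.
Particular solution: y = 5cos(x) + 4sin(x).


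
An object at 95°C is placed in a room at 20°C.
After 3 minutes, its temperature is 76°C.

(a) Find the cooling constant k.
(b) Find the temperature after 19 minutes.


Newton's law: T(t) = T_a + (T₀ - T_a)e^(-kt).
(a) Use T(3) = 76: (76 - 20)/(95 - 20) = e^(-k·3), so k = -ln(0.747)/3 ≈ 0.0974.
(b) Apply k to t = 19: T(19) = 20 + (75)e^(-1.850) ≈ 31.8°C.


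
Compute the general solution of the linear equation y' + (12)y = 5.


P(x) = 12, Q(x) = 5; integrating factor μ = e^(12x).
(μ y)' = 5e^(12x) ⇒ μ y = (5/12)e^(12x) + C.
Divide by μ: y = 5/12 + Ce^(-12x).


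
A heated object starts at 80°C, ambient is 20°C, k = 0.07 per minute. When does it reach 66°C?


From T(t) = T_a + (T₀ - T_a)e^(-kt), set T(t) = 66:
(66 - 20) / (80 - 20) = e^(-0.07t), so t = -ln(0.767)/0.07 ≈ 3.8 minutes.


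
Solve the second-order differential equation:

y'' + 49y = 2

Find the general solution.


Homogeneous part: r² + 49 = 0 ⇒ r = ±7i, so y_h = C₁cos(7x) + C₂sin(7x).
Try constant y_p = A; plug in: 49A = 2 ⇒ A = 2/49.
General solution: y = C₁cos(7x) + C₂sin(7x) + 2/49.


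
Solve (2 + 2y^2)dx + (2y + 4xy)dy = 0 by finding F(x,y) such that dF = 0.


Check exactness: ∂M/∂y = 4y and ∂N/∂x = 4y; equal, so the equation is exact.
Integrate M with respect to x (treating y as constant): ∫M dx = 2x + 2xy^2 + h(y).
Differentiate w.r.t. y and set equal to N: the x-dependent terms already match, leaving h'(y) = 2y. Integrate: h(y) = y^2.
So F(x,y) = 2x + y^2 + 2xy^2.
General solution: 2x + y^2 + 2xy^2 = C.


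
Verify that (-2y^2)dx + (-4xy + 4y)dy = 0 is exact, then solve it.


Check exactness: ∂M/∂y = -4y and ∂N/∂x = -4y; equal, so the equation is exact.
Integrate M with respect to x (treating y as constant): ∫M dx = -2xy^2 + h(y).
Differentiate w.r.t. y and set equal to N: the x-dependent terms already match, leaving h'(y) = 4y. Integrate: h(y) = 2y^2.
So F(x,y) = -2xy^2 + 2y^2.
General solution: -2xy^2 + 2y^2 = C.


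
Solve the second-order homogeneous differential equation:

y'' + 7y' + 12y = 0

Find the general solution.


Characteristic equation: r² + 7r + 12 = 0.
Factor: (r + 4)(r + 3) = 0 ⇒ r = -4, -3 (distinct real).
General solution: y = C₁e^(-4x) + C₂e^(-3x).


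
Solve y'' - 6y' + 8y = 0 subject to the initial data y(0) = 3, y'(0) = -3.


Characteristic roots of r² - 6r + 8 = 0 are 2, 4.
General solution y = c₁ e^(2x) + c₂ e^(4x).
Apply y(0) = 3: c₁ + c₂ = 3. Apply y'(0) = -3: 2 c₁ + 4 c₂ = -3.
Solve: c₁ = 15/2, c₂ = -9/2.
Particular solution: y = (15/2)e^(2x) - (9/2)e^(4x).


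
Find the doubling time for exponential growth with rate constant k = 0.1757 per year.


Exponential growth: P(t) = P₀ e^(0.1757t). Set P(t)/P₀ = 2: e^(0.1757t) = 2.
Solve: t = ln(2)/0.1757 ≈ 3.95 years.


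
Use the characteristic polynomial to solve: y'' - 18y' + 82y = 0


Characteristic equation: r² - 18r + 82 = 0.
Discriminant is negative; roots r = 9 ± 1i (complex conjugate pair).
General solution uses e^(α x)(C₁ cos(β x) + C₂ sin(β x)): y = e^(9x)(C₁cos(x) + C₂sin(x)).


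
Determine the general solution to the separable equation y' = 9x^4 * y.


Separate variables: dy/y = 9x^4 dx.
Integrate: ln|y| = (9/5)x^5 + C₀.
Exponentiate: y = Ce^((9/5)x^5).


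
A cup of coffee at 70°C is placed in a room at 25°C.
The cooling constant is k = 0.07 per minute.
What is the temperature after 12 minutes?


Newton's law: dT/dt = -k(T - T_a) has solution T(t) = T_a + (T₀ - T_a)e^(-kt).
Plug in T_a = 25, T₀ = 70, k = 0.07, t = 12: T(12) = 25 + (45)e^(-0.84) ≈ 44.4°C.


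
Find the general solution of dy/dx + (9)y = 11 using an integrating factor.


P(x) = 9, Q(x) = 11; integrating factor μ = e^(9x).
(μ y)' = 11e^(9x) ⇒ μ y = (11/9)e^(9x) + C.
Divide by μ: y = 11/9 + Ce^(-9x).


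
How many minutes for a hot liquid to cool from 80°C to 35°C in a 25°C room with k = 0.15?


From T(t) = T_a + (T₀ - T_a)e^(-kt), set T(t) = 35:
(35 - 25) / (80 - 25) = e^(-0.15t), so t = -ln(0.182)/0.15 ≈ 11.4 minutes.


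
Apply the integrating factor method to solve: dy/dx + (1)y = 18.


P(x) = 1, Q(x) = 18; integrating factor μ = e^(x).
(μ y)' = 18e^(x) ⇒ μ y = 18e^(x) + C.
Divide by μ: y = 18 + Ce^(-x).


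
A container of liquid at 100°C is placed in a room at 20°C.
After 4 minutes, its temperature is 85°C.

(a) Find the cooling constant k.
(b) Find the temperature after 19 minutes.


Newton's law: T(t) = T_a + (T₀ - T_a)e^(-kt).
(a) Use T(4) = 85: (85 - 20)/(100 - 20) = e^(-k·4), so k = -ln(0.812)/4 ≈ 0.0519.
(b) Apply k to t = 19: T(19) = 20 + (80)e^(-0.986) ≈ 49.8°C.


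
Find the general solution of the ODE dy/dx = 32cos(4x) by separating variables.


g(y) = 1, so integrate directly: y = ∫ 32cos(4x) dx = 8sin(4x) + C.


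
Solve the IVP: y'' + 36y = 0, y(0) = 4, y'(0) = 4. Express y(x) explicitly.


Characteristic roots of r² + 36 = 0 are ±6i, so y = C₁cos(6x) + C₂sin(6x).
Apply y(0) = 4: C₁ = 4. Differentiate and apply y'(0) = 4: 6·C₂ = 4, so C₂ = 2/3.
Particular solution: y = 4cos(6x) + (2/3)sin(6x).


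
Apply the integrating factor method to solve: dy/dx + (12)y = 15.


P(x) = 12, Q(x) = 15; integrating factor μ = e^(12x).
(μ y)' = 15e^(12x) ⇒ μ y = (5/4)e^(12x) + C.
Divide by μ: y = 5/4 + Ce^(-12x).


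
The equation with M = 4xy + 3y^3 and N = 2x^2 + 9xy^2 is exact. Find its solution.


Check exactness: ∂M/∂y = 4x + 9y^2 and ∂N/∂x = 4x + 9y^2; equal, so the equation is exact.
Integrate M with respect to x (treating y as constant): ∫M dx = 2x^2y + 3xy^3 + h(y).
Differentiate w.r.t. y and set equal to N: all terms match, so h'(y) = 0 and h is a constant absorbed into C.
General solution: 2x^2y + 3xy^3 = C.


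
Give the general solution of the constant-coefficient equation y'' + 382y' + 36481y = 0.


Characteristic equation: r² + 382r + 36481 = 0, i.e. (r + 191)² = 0.
Repeated root r = -191; include an x factor for the second linearly independent solution.
General solution: y = (C₁ + C₂x)e^(-191x).


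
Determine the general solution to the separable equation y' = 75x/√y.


Separate: √y dy = 75x dx.
Integrate: (2/3)y^(3/2) = (75/2)x² + C.


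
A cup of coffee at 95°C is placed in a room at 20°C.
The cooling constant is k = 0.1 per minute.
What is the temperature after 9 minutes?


Newton's law: dT/dt = -k(T - T_a) has solution T(t) = T_a + (T₀ - T_a)e^(-kt).
Plug in T_a = 20, T₀ = 95, k = 0.1, t = 9: T(9) = 20 + (75)e^(-0.90) ≈ 50.5°C.


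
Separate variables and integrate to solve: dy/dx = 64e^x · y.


Separate variables: dy/y = 64e^x dx.
Integrate: ln|y| = 64e^x + C₀.
Exponentiate: y = Ce^(64e^x).


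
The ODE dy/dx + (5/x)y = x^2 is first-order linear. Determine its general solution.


P(x) = 5/x ⇒ μ = x^5.
(x^5 y)' = x^7 ⇒ x^5 y = x^8/(8) + C.
Solve for y: y = (1/8)x^3 + C/x^5.


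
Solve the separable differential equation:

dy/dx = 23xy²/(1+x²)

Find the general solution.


Separate: dy/y² = 23x/(1+x²) dx.
Integrate LHS: ∫ dy/y² = -1/y.
Integrate RHS via u = 1+x²: (23/2)ln(1+x²) + C.
Result: -1/y = (23/2)ln(1+x²) + C.


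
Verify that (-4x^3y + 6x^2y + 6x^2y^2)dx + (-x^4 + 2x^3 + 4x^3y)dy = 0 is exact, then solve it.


Check exactness: ∂M/∂y = -4x^3 + 6x^2 + 12x^2y and ∂N/∂x = -4x^3 + 6x^2 + 12x^2y; equal, so the equation is exact.
Integrate M with respect to x (treating y as constant): ∫M dx = -x^4y + 2x^3y + 2x^3y^2 + h(y).
Differentiate w.r.t. y and set equal to N: all terms match, so h'(y) = 0 and h is a constant absorbed into C.
General solution: -x^4y + 2x^3y + 2x^3y^2 = C.


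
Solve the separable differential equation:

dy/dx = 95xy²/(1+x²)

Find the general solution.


Separate: dy/y² = 95x/(1+x²) dx.
Integrate LHS: ∫ dy/y² = -1/y.
Integrate RHS via u = 1+x²: (95/2)ln(1+x²) + C.
Result: -1/y = (95/2)ln(1+x²) + C.


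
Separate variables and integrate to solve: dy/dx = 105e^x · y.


Separate variables: dy/y = 105e^x dx.
Integrate: ln|y| = 105e^x + C₀.
Exponentiate: y = Ce^(105e^x).


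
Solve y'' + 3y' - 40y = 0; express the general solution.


Characteristic equation: r² + 3r - 40 = 0.
Factor: (r + 8)(r - 5) = 0 ⇒ r = -8, 5 (distinct real).
General solution: y = C₁e^(-8x) + C₂e^(5x).


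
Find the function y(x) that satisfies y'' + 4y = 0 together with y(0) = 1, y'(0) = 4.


Characteristic roots of r² + 4 = 0 are ±2i, so y = C₁cos(2x) + C₂sin(2x).
Apply y(0) = 1: C₁ = 1. Differentiate and apply y'(0) = 4: 2·C₂ = 4, so C₂ = 2.
Particular solution: y = cos(2x) + 2sin(2x).


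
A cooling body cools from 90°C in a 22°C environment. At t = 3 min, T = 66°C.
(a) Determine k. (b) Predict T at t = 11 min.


Newton's law: T(t) = T_a + (T₀ - T_a)e^(-kt).
(a) Use T(3) = 66: (66 - 22)/(90 - 22) = e^(-k·3), so k = -ln(0.647)/3 ≈ 0.1451.
(b) Apply k to t = 11: T(11) = 22 + (68)e^(-1.596) ≈ 35.8°C.


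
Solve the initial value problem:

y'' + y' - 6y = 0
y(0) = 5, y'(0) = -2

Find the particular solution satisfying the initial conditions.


Characteristic roots of r² + r - 6 = 0 are 2, -3.
General solution y = c₁ e^(2x) + c₂ e^(-3x).
Apply y(0) = 5: c₁ + c₂ = 5. Apply y'(0) = -2: 2 c₁ - 3 c₂ = -2.
Solve: c₁ = 13/5, c₂ = 12/5.
Particular solution: y = (13/5)e^(2x) + (12/5)e^(-3x).


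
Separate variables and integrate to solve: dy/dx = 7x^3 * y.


Separate variables: dy/y = 7x^3 dx.
Integrate: ln|y| = (7/4)x^4 + C₀.
Exponentiate: y = Ce^((7/4)x^4).


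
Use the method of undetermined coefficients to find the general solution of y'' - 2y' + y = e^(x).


Characteristic polynomial (r - 1)² = 0; repeated root r = 1.
y_h = (C₁ + C₂x)e^(x). Forcing matches the repeated root (resonance), so try y_p = Ax² e^(x).
Substitute and solve for A: 2A = 1, so A = 1/2.
General solution: y = (C₁ + C₂x + (1/2)x²)e^(x).


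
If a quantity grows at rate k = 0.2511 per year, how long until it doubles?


Exponential growth: P(t) = P₀ e^(0.2511t). Set P(t)/P₀ = 2: e^(0.2511t) = 2.
Solve: t = ln(2)/0.2511 ≈ 2.76 years.


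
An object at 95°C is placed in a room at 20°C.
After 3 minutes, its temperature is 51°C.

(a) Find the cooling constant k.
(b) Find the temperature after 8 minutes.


Newton's law: T(t) = T_a + (T₀ - T_a)e^(-kt).
(a) Use T(3) = 51: (51 - 20)/(95 - 20) = e^(-k·3), so k = -ln(0.413)/3 ≈ 0.2945.
(b) Apply k to t = 8: T(8) = 20 + (75)e^(-2.356) ≈ 27.1°C.


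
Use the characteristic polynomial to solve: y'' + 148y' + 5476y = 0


Characteristic equation: r² + 148r + 5476 = 0, i.e. (r + 74)² = 0.
Repeated root r = -74; include an x factor for the second linearly independent solution.
General solution: y = (C₁ + C₂x)e^(-74x).


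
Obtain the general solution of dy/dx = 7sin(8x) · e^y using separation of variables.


Separate: e^(-y) dy = 7sin(8x) dx.
Integrate: -e^(-y) = -(7/8)cos(8x) + C₀.
Rearrange: e^(-y) = (7/8)cos(8x) + C.


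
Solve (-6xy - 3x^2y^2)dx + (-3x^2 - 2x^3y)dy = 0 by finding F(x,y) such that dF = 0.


Check exactness: ∂M/∂y = -6x - 6x^2y and ∂N/∂x = -6x - 6x^2y; equal, so the equation is exact.
Integrate M with respect to x (treating y as constant): ∫M dx = -3x^2y - x^3y^2 + h(y).
Differentiate w.r.t. y and set equal to N: all terms match, so h'(y) = 0 and h is a constant absorbed into C.
General solution: -3x^2y - x^3y^2 = C.


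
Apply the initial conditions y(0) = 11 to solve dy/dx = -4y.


General solution of y' = -4y is y = Ce^(-4x).
Apply y(0) = 11: C = 11.
Particular solution: y = 11e^(-4x).


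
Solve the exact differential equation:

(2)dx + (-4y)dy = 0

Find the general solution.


Check exactness: ∂M/∂y = 0 and ∂N/∂x = 0; equal, so the equation is exact.
Integrate M with respect to x (treating y as constant): ∫M dx = 2x + h(y).
Differentiate w.r.t. y and set equal to N: the x-dependent terms already match, leaving h'(y) = -4y. Integrate: h(y) = -2y^2.
So F(x,y) = -2y^2 + 2x.
General solution: -2y^2 + 2x = C.


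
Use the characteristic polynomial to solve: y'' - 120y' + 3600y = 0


Characteristic equation: r² - 120r + 3600 = 0, i.e. (r - 60)² = 0.
Repeated root r = 60; include an x factor for the second linearly independent solution.
General solution: y = (C₁ + C₂x)e^(60x).


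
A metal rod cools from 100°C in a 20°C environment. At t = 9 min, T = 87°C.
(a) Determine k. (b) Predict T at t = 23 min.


Newton's law: T(t) = T_a + (T₀ - T_a)e^(-kt).
(a) Use T(9) = 87: (87 - 20)/(100 - 20) = e^(-k·9), so k = -ln(0.838)/9 ≈ 0.0197.
(b) Apply k to t = 23: T(23) = 20 + (80)e^(-0.453) ≈ 70.8°C.


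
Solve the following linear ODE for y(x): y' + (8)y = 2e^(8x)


P(x) = 8 ⇒ μ = e^(8x).
(μ y)' = 2e^(16x) ⇒ μ y = (2/16)e^(16x) + C.
Divide by μ: y = (1/8)e^(8x) + Ce^(-8x).


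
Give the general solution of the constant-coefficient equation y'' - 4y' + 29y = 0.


Characteristic equation: r² - 4r + 29 = 0.
Discriminant is negative; roots r = 2 ± 5i (complex conjugate pair).
General solution uses e^(α x)(C₁ cos(β x) + C₂ sin(β x)): y = e^(2x)(C₁cos(5x) + C₂sin(5x)).


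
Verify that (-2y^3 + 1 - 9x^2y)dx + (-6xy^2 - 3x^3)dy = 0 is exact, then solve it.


Check exactness: ∂M/∂y = -6y^2 - 9x^2 and ∂N/∂x = -6y^2 - 9x^2; equal, so the equation is exact.
Integrate M with respect to x (treating y as constant): ∫M dx = -2xy^3 + x - 3x^3y + h(y).
Differentiate w.r.t. y and set equal to N: all terms match, so h'(y) = 0 and h is a constant absorbed into C.
General solution: -2xy^3 + x - 3x^3y = C.


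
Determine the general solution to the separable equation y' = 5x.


Integrate both sides with respect to x: y = ∫ 5x dx = (5/2)x^2 + C.


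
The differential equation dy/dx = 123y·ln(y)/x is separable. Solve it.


Separate: dy/[y ln(y)] = 123 dx/x.
Substitute u = ln(y): du/u = 123 dx/x.
Integrate: ln|ln(y)| = 123ln|x| + C₀, hence ln(y) = C·x^123.


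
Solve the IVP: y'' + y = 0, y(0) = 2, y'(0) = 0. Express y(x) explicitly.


Characteristic roots of r² + 1 = 0 are ±1i, so y = C₁cos(x) + C₂sin(x).
Apply y(0) = 2: C₁ = 2. Differentiate and apply y'(0) = 0: 1·C₂ = 0, so C₂ = 0.
Particular solution: y = 2cos(x).


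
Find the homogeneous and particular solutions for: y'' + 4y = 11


Homogeneous part: r² + 4 = 0 ⇒ r = ±2i, so y_h = C₁cos(2x) + C₂sin(2x).
Try constant y_p = A; plug in: 4A = 11 ⇒ A = 11/4.
General solution: y = C₁cos(2x) + C₂sin(2x) + 11/4.


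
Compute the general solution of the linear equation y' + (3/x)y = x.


P(x) = 3/x ⇒ μ = x^3.
(x^3 y)' = x^3·x^1 = x^4.
Integrate: x^3 y = x^5/(5) + C.
Solve for y: y = (1/5)x^2 + C/x^3.


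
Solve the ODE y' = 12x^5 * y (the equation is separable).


Separate variables: dy/y = 12x^5 dx.
Integrate: ln|y| = 2x^6 + C₀.
Exponentiate: y = Ce^(2x^6).


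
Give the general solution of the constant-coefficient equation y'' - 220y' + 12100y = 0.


Characteristic equation: r² - 220r + 12100 = 0, i.e. (r - 110)² = 0.
Repeated root r = 110; include an x factor for the second linearly independent solution.
General solution: y = (C₁ + C₂x)e^(110x).


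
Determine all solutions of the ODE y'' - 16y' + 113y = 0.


Characteristic equation: r² - 16r + 113 = 0.
Discriminant is negative; roots r = 8 ± 7i (complex conjugate pair).
General solution uses e^(α x)(C₁ cos(β x) + C₂ sin(β x)): y = e^(8x)(C₁cos(7x) + C₂sin(7x)).


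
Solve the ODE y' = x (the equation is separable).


Integrate both sides with respect to x: y = ∫ x dx = (1/2)x^2 + C.


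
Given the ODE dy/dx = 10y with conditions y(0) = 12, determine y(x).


General solution of y' = 10y is y = Ce^(10x).
Apply y(0) = 12: C = 12.
Particular solution: y = 12e^(10x).


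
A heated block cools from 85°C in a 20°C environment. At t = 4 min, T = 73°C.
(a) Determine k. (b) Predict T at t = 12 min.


Newton's law: T(t) = T_a + (T₀ - T_a)e^(-kt).
(a) Use T(4) = 73: (73 - 20)/(85 - 20) = e^(-k·4), so k = -ln(0.815)/4 ≈ 0.0510.
(b) Apply k to t = 12: T(12) = 20 + (65)e^(-0.612) ≈ 55.2°C.


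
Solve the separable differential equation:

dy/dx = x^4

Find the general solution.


Integrate both sides with respect to x: y = ∫ x^4 dx = (1/5)x^5 + C.


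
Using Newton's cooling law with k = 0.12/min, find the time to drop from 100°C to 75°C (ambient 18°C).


From T(t) = T_a + (T₀ - T_a)e^(-kt), set T(t) = 75:
(75 - 18) / (100 - 18) = e^(-0.12t), so t = -ln(0.695)/0.12 ≈ 3.0 minutes.


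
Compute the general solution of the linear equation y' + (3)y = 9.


P(x) = 3, Q(x) = 9; integrating factor μ = e^(3x).
(μ y)' = 9e^(3x) ⇒ μ y = 3e^(3x) + C.
Divide by μ: y = 3 + Ce^(-3x).


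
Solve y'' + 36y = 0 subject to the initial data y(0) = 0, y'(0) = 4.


Characteristic roots of r² + 36 = 0 are ±6i, so y = C₁cos(6x) + C₂sin(6x).
Apply y(0) = 0: C₁ = 0. Differentiate and apply y'(0) = 4: 6·C₂ = 4, so C₂ = 2/3.
Particular solution: y = (2/3)sin(6x).


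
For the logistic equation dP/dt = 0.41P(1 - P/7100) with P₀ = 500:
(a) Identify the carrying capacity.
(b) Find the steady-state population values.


Logistic ODE dP/dt = 0.41P(1 - P/7100) has equilibria where dP/dt = 0, i.e. P = 0 or P = 7100.
The coefficient (1 - P/K) = 0 when P = K, identifying K = 7100 as the carrying capacity.
(a) K = 7100; (b) equilibria P = 0 and P = 7100.


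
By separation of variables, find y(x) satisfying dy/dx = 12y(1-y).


Separate: dy/[y(1-y)] = 12 dx.
Partial fractions: 1/[y(1-y)] = 1/y + 1/(1-y).
Integrate: ln|y/(1-y)| = 12x + C₀.
Solve for y: y = 1/(1 + Ce^(-12x)).


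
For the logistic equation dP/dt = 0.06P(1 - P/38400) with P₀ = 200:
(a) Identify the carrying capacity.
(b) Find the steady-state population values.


Logistic ODE dP/dt = 0.06P(1 - P/38400) has equilibria where dP/dt = 0, i.e. P = 0 or P = 38400.
The coefficient (1 - P/K) = 0 when P = K, identifying K = 38400 as the carrying capacity.
(a) K = 38400; (b) equilibria P = 0 and P = 38400.


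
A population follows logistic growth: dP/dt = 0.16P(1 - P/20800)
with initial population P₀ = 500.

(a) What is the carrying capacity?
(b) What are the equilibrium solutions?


Logistic ODE dP/dt = 0.16P(1 - P/20800) has equilibria where dP/dt = 0, i.e. P = 0 or P = 20800.
The coefficient (1 - P/K) = 0 when P = K, identifying K = 20800 as the carrying capacity.
(a) K = 20800; (b) equilibria P = 0 and P = 20800.


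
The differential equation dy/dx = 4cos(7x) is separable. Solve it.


g(y) = 1, so integrate directly: y = ∫ 4cos(7x) dx = (4/7)sin(7x) + C.


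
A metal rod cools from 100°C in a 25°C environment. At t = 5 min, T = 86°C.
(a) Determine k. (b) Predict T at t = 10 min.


Newton's law: T(t) = T_a + (T₀ - T_a)e^(-kt).
(a) Use T(5) = 86: (86 - 25)/(100 - 25) = e^(-k·5), so k = -ln(0.813)/5 ≈ 0.0413.
(b) Apply k to t = 10: T(10) = 25 + (75)e^(-0.413) ≈ 74.6°C.


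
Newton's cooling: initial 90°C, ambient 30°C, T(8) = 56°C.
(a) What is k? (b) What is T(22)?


Newton's law: T(t) = T_a + (T₀ - T_a)e^(-kt).
(a) Use T(8) = 56: (56 - 30)/(90 - 30) = e^(-k·8), so k = -ln(0.433)/8 ≈ 0.1045.
(b) Apply k to t = 22: T(22) = 30 + (60)e^(-2.300) ≈ 36.0°C.


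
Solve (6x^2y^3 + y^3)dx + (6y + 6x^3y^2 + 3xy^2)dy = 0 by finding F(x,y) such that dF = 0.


Check exactness: ∂M/∂y = 18x^2y^2 + 3y^2 and ∂N/∂x = 18x^2y^2 + 3y^2; equal, so the equation is exact.
Integrate M with respect to x (treating y as constant): ∫M dx = 2x^3y^3 + xy^3 + h(y).
Differentiate w.r.t. y and set equal to N: the x-dependent terms already match, leaving h'(y) = 6y. Integrate: h(y) = 3y^2.
So F(x,y) = 3y^2 + 2x^3y^3 + xy^3.
General solution: 3y^2 + 2x^3y^3 + xy^3 = C.


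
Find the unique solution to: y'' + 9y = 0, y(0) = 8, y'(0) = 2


Characteristic roots of r² + 9 = 0 are ±3i, so y = C₁cos(3x) + C₂sin(3x).
Apply y(0) = 8: C₁ = 8. Differentiate and apply y'(0) = 2: 3·C₂ = 2, so C₂ = 2/3.
Particular solution: y = 8cos(3x) + (2/3)sin(3x).


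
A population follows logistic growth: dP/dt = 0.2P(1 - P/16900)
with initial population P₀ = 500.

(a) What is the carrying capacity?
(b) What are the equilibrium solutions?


Logistic ODE dP/dt = 0.2P(1 - P/16900) has equilibria where dP/dt = 0, i.e. P = 0 or P = 16900.
The coefficient (1 - P/K) = 0 when P = K, identifying K = 16900 as the carrying capacity.
(a) K = 16900; (b) equilibria P = 0 and P = 16900.


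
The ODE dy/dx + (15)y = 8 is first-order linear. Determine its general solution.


P(x) = 15, Q(x) = 8; integrating factor μ = e^(15x).
(μ y)' = 8e^(15x) ⇒ μ y = (8/15)e^(15x) + C.
Divide by μ: y = 8/15 + Ce^(-15x).


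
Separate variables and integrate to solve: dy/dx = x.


Integrate both sides with respect to x: y = ∫ x dx = (1/2)x^2 + C.


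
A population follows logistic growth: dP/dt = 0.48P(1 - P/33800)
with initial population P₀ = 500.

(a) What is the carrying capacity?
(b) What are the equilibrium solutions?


Logistic ODE dP/dt = 0.48P(1 - P/33800) has equilibria where dP/dt = 0, i.e. P = 0 or P = 33800.
The coefficient (1 - P/K) = 0 when P = K, identifying K = 33800 as the carrying capacity.
(a) K = 33800; (b) equilibria P = 0 and P = 33800.


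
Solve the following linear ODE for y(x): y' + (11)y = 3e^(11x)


P(x) = 11 ⇒ μ = e^(11x).
(μ y)' = 3e^(22x) ⇒ μ y = (3/22)e^(22x) + C.
Divide by μ: y = (3/22)e^(11x) + Ce^(-11x).


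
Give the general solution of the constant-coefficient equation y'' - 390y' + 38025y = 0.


Characteristic equation: r² - 390r + 38025 = 0, i.e. (r - 195)² = 0.
Repeated root r = 195; include an x factor for the second linearly independent solution.
General solution: y = (C₁ + C₂x)e^(195x).


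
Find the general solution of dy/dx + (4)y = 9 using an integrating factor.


P(x) = 4, Q(x) = 9; integrating factor μ = e^(4x).
(μ y)' = 9e^(4x) ⇒ μ y = (9/4)e^(4x) + C.
Divide by μ: y = 9/4 + Ce^(-4x).


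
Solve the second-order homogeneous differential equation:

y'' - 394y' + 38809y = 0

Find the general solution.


Characteristic equation: r² - 394r + 38809 = 0, i.e. (r - 197)² = 0.
Repeated root r = 197; include an x factor for the second linearly independent solution.
General solution: y = (C₁ + C₂x)e^(197x).


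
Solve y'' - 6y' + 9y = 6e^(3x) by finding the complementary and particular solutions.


Characteristic polynomial (r - 3)² = 0; repeated root r = 3.
y_h = (C₁ + C₂x)e^(3x). Forcing matches the repeated root (resonance), so try y_p = Ax² e^(3x).
Substitute and solve for A: 2A = 6, so A = 3.
General solution: y = (C₁ + C₂x + 3x²)e^(3x).


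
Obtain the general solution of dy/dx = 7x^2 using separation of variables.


Integrate both sides with respect to x: y = ∫ 7x^2 dx = (7/3)x^3 + C.


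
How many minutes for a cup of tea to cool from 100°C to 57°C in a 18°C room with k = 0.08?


From T(t) = T_a + (T₀ - T_a)e^(-kt), set T(t) = 57:
(57 - 18) / (100 - 18) = e^(-0.08t), so t = -ln(0.476)/0.08 ≈ 9.3 minutes.


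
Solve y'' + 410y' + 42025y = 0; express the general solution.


Characteristic equation: r² + 410r + 42025 = 0, i.e. (r + 205)² = 0.
Repeated root r = -205; include an x factor for the second linearly independent solution.
General solution: y = (C₁ + C₂x)e^(-205x).


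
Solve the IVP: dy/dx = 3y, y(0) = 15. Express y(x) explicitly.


General solution of y' = 3y is y = Ce^(3x).
Apply y(0) = 15: C = 15.
Particular solution: y = 15e^(3x).
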